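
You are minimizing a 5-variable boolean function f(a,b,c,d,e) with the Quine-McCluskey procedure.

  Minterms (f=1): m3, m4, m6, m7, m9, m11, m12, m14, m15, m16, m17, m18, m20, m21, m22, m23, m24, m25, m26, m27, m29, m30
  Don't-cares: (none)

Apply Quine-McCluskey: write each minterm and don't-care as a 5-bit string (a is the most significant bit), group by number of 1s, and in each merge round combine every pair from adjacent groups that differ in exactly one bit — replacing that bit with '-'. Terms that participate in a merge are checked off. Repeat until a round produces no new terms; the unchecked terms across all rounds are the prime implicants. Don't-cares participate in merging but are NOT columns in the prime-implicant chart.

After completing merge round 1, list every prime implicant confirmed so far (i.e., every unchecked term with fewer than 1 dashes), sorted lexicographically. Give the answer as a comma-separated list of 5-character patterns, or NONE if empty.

NONE

[col 0] 00011*, 00100*, 00110*, 00111*, 01001*, 01011*, 01100*, 01110*, 01111*, 10000*, 10001*, 10010*, 10100*, 10101*, 10110*, 10111*, 11000*, 11001*, 11010*, 11011*, 11101*, 11110*
[col 1] -0100*, -0110*, -0111*, -1001*, -1011*, -1110*, 0-011*, 0-100*, 0-110*, 0-111*, 00-11*, 001-0*, 0011-*, 01-11*, 010-1*, 011-0*, 0111-*, 1-000*, 1-001*, 1-010*, 1-101*, 1-110*, 10-00*, 10-01*, 10-10*, 100-0*, 1000-*, 101-0*, 101-1*, 1010-*, 1011-*, 11-01*, 11-10*, 110-0*, 110-1*, 1100-*, 1101-*
[col 2] --110, -01-0, -011-, -10-1, 0--11, 0-1-0, 0-11-, 1--01, 1--10, 1-0-0, 1-00-, 10--0, 10-0-, 101--, 110--
Prime implicants: --110, -01-0, -011-, -10-1, 0--11, 0-1-0, 0-11-, 1--01, 1--10, 1-0-0, 1-00-, 10--0, 10-0-, 101--, 110--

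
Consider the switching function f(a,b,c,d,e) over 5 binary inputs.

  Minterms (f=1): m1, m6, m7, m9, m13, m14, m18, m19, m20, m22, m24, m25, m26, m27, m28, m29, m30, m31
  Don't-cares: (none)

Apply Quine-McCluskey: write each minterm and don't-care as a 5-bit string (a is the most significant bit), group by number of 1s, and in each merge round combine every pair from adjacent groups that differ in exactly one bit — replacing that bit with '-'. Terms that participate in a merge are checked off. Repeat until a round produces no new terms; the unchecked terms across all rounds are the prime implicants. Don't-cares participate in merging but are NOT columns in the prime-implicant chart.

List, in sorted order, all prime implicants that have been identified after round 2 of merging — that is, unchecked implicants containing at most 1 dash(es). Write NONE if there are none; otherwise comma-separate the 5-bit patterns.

0-001, 0011-

Round 0: 00001✓ 00110✓ 00111✓ 01001✓ 01101✓ 01110✓ 10010✓ 10011✓ 10100✓ 10110✓ 11000✓ 11001✓ 11010✓ 11011✓ 11100✓ 11101✓ 11110✓ 11111✓
Round 1: -0110✓ -1001✓ -1101✓ -1110✓ 0-001 0-110✓ 0011- 01-01✓ 1-010✓ 1-011✓ 1-100✓ 1-110✓ 10-10✓ 1001-✓ 101-0✓ 11-00✓ 11-01✓ 11-10✓ 11-11✓ 110-0✓ 110-1✓ 1100-✓ 1101-✓ 111-0✓ 111-1✓ 1110-✓ 1111-✓
Round 2: --110 -1-01 1--10 1-01- 1-1-0 11--0✓ 11--1✓ 11-0-✓ 11-1-✓ 110--✓ 111--✓
Round 3: 11---
PIs = {--110, -1-01, 0-001, 0011-, 1--10, 1-01-, 1-1-0, 11---}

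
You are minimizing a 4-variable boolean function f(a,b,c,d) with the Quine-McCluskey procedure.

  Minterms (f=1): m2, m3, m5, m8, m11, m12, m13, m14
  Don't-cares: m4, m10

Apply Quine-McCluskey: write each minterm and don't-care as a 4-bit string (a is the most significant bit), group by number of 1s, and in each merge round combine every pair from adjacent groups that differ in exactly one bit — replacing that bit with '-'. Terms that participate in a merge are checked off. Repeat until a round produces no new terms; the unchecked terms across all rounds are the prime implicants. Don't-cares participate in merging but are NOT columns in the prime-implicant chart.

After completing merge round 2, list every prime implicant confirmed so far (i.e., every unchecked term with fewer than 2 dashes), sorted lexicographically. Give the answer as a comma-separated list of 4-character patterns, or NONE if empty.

NONE

Round 0: 0010✓ 0011✓ 0100✓ 0101✓ 1000✓ 1010✓ 1011✓ 1100✓ 1101✓ 1110✓
Round 1: -010✓ -011✓ -100✓ -101✓ 001-✓ 010-✓ 1-00✓ 1-10✓ 10-0✓ 101-✓ 11-0✓ 110-✓
Round 2: -01- -10- 1--0
PIs = {-01-, -10-, 1--0}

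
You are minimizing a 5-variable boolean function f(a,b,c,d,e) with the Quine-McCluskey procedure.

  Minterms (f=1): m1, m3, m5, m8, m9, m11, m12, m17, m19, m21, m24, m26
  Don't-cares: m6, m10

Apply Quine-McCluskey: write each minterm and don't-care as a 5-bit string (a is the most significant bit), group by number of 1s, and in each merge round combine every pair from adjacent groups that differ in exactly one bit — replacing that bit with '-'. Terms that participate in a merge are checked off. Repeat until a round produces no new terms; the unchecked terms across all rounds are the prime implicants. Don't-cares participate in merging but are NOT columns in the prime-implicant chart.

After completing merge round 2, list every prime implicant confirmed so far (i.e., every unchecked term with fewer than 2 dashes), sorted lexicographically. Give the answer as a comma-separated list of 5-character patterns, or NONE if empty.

00110, 01-00

size-2^0 implicants → 00001(✓)  00011(✓)  00101(✓)  00110  01000(✓)  01001(✓)  01010(✓)  01011(✓)  01100(✓)  10001(✓)  10011(✓)  10101(✓)  11000(✓)  11010(✓)
size-2^1 implicants → -0001(✓)  -0011(✓)  -0101(✓)  -1000(✓)  -1010(✓)  0-001(✓)  0-011(✓)  00-01(✓)  000-1(✓)  01-00  010-0(✓)  010-1(✓)  0100-(✓)  0101-(✓)  10-01(✓)  100-1(✓)  110-0(✓)
size-2^2 implicants → -0-01  -00-1  -10-0  0-0-1  010--
Unchecked terms (primes): -0-01, -00-1, -10-0, 0-0-1, 00110, 01-00, 010--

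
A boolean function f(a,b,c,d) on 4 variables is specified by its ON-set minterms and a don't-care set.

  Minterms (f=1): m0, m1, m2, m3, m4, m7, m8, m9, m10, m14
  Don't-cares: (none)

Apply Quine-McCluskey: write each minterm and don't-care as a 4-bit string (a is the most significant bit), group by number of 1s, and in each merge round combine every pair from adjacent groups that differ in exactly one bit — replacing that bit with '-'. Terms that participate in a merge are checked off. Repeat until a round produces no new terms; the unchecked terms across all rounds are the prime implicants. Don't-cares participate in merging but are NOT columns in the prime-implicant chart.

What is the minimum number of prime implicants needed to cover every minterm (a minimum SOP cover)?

5

size-2^0 implicants → 0000(✓)  0001(✓)  0010(✓)  0011(✓)  0100(✓)  0111(✓)  1000(✓)  1001(✓)  1010(✓)  1110(✓)
size-2^1 implicants → -000(✓)  -001(✓)  -010(✓)  0-00  0-11  00-0(✓)  00-1(✓)  000-(✓)  001-(✓)  1-10  10-0(✓)  100-(✓)
size-2^2 implicants → -0-0  -00-  00--
Unchecked terms (primes): -0-0, -00-, 0-00, 0-11, 00--, 1-10
Minterm coverage:
  m0 ⊆ -0-0,-00-,0-00,00--
  m1 ⊆ -00-,00--
  m2 ⊆ -0-0,00--
  m3 ⊆ 0-11,00--
  m4 ⊆ 0-00 [E]
  m7 ⊆ 0-11 [E]
  m8 ⊆ -0-0,-00-
  m9 ⊆ -00- [E]
  m10 ⊆ -0-0,1-10
  m14 ⊆ 1-10 [E]
E = {-00-, 0-00, 0-11, 1-10}
Petrick residual → -0-0
Cover = b'd' + b'c' + a'c'd' + a'cd + acd'  |cover|=5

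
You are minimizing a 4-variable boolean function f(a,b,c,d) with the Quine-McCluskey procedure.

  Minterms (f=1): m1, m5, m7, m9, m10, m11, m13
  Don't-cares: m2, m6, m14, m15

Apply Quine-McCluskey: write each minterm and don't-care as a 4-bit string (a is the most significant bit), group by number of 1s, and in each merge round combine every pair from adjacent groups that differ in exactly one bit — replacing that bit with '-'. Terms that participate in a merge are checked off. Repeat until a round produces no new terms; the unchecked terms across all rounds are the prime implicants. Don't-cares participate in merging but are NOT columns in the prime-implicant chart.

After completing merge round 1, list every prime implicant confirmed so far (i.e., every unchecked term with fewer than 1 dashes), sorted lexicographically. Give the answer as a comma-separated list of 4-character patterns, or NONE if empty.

NONE

[col 0] 0001*, 0010*, 0101*, 0110*, 0111*, 1001*, 1010*, 1011*, 1101*, 1110*, 1111*
[col 1] -001*, -010*, -101*, -110*, -111*, 0-01*, 0-10*, 01-1*, 011-*, 1-01*, 1-10*, 1-11*, 10-1*, 101-*, 11-1*, 111-*
[col 2] --01, --10, -1-1, -11-, 1--1, 1-1-
Prime implicants: --01, --10, -1-1, -11-, 1--1, 1-1-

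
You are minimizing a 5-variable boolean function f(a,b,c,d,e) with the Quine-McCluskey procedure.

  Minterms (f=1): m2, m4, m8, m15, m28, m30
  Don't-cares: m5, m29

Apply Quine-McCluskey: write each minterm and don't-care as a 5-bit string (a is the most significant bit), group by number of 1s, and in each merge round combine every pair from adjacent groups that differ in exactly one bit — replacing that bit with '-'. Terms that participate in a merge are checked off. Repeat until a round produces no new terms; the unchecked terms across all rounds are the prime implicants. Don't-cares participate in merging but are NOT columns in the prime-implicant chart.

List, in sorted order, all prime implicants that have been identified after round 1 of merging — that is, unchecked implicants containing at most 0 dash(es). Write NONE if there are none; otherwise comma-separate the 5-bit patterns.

00010, 01000, 01111

[col 0] 00010, 00100*, 00101*, 01000, 01111, 11100*, 11101*, 11110*
[col 1] 0010-, 111-0, 1110-
Prime implicants: 00010, 0010-, 01000, 01111, 111-0, 1110-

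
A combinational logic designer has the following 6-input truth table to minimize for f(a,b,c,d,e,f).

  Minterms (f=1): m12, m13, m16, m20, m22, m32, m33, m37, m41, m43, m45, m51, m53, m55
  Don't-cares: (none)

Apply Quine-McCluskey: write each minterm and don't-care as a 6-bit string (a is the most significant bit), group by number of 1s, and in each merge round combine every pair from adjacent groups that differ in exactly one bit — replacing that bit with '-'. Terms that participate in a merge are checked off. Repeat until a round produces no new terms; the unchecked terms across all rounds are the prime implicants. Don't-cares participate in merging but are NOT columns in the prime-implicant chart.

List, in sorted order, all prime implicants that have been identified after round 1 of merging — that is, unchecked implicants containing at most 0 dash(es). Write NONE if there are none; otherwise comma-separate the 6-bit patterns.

Round 0: 001100✓ 001101✓ 010000✓ 010100✓ 010110✓ 100000✓ 100001✓ 100101✓ 101001✓ 101011✓ 101101✓ 110011✓ 110101✓ 110111✓
Round 1: -01101 00110- 010-00 0101-0 1-0101 10-001✓ 10-101✓ 100-01✓ 10000- 101-01✓ 1010-1 110-11 1101-1
Round 2: 10--01
PIs = {-01101, 00110-, 010-00, 0101-0, 1-0101, 10--01, 10000-, 1010-1, 110-11, 1101-1}

NONE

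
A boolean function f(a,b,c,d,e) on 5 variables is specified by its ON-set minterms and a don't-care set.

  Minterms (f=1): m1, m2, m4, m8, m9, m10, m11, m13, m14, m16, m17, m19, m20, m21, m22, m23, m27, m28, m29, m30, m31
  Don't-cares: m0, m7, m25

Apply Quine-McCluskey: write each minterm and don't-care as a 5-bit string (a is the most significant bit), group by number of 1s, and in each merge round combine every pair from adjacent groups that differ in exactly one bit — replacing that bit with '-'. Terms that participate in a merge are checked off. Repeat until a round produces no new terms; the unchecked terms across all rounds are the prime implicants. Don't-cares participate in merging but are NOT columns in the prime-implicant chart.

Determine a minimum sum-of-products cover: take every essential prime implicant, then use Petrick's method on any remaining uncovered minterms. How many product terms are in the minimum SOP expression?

Round 0: 00000✓ 00001✓ 00010✓ 00100✓ 00111✓ 01000✓ 01001✓ 01010✓ 01011✓ 01101✓ 01110✓ 10000✓ 10001✓ 10011✓ 10100✓ 10101✓ 10110✓ 10111✓ 11001✓ 11011✓ 11100✓ 11101✓ 11110✓ 11111✓
Round 1: -0000✓ -0001✓ -0100✓ -0111 -1001✓ -1011✓ -1101✓ -1110 0-000✓ 0-001✓ 0-010✓ 00-00✓ 000-0✓ 0000-✓ 01-01✓ 01-10 010-0✓ 010-1✓ 0100-✓ 0101-✓ 1-001✓ 1-011✓ 1-100✓ 1-101✓ 1-110✓ 1-111✓ 10-00✓ 10-01✓ 10-11✓ 100-1✓ 1000-✓ 101-0✓ 101-1✓ 1010-✓ 1011-✓ 11-01✓ 11-11✓ 110-1✓ 111-0✓ 111-1✓ 1110-✓ 1111-✓
Round 2: --001 -0-00 -000- -1-01 -10-1 0-0-0 0-00- 010-- 1--01✓ 1--11✓ 1-0-1✓ 1-1-0✓ 1-1-1✓ 1-10-✓ 1-11-✓ 10--1✓ 10-0- 101--✓ 11--1✓ 111--✓
Round 3: 1---1 1-1--
PIs = {--001, -0-00, -000-, -0111, -1-01, -10-1, -1110, 0-0-0, 0-00-, 01-10, 010--, 1---1, 1-1--, 10-0-}
Coverage chart:
  m1: --001,-000-,0-00-
  m2: 0-0-0 ←essential
  m4: -0-00 ←essential
  m8: 0-0-0,0-00-,010--
  m9: --001,-1-01,-10-1,0-00-,010--
  m10: 0-0-0,01-10,010--
  m11: -10-1,010--
  m13: -1-01 ←essential
  m14: -1110,01-10
  m16: -0-00,-000-,10-0-
  m17: --001,-000-,1---1,10-0-
  m19: 1---1 ←essential
  m20: -0-00,1-1--,10-0-
  m21: 1---1,1-1--,10-0-
  m22: 1-1-- ←essential
  m23: -0111,1---1,1-1--
  m27: -10-1,1---1
  m28: 1-1-- ←essential
  m29: -1-01,1---1,1-1--
  m30: -1110,1-1--
  m31: 1---1,1-1--
Essential: -0-00, -1-01, 0-0-0, 1---1, 1-1--
Petrick residual → --001, -10-1, -1110
Min cover (8 terms): c'd'e + b'd'e' + bd'e + bc'e + bcde' + a'c'e' + ae + ac

8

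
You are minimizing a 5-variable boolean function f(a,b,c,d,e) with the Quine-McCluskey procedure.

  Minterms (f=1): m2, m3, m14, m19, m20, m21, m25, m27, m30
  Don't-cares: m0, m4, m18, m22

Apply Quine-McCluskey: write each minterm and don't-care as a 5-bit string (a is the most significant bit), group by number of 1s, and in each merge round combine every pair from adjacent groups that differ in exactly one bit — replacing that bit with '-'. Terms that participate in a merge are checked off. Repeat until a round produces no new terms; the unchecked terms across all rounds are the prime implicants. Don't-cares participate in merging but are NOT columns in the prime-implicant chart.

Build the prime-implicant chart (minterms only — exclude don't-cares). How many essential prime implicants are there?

4

size-2^0 implicants → 00000(✓)  00010(✓)  00011(✓)  00100(✓)  01110(✓)  10010(✓)  10011(✓)  10100(✓)  10101(✓)  10110(✓)  11001(✓)  11011(✓)  11110(✓)
size-2^1 implicants → -0010(✓)  -0011(✓)  -0100  -1110  00-00  000-0  0001-(✓)  1-011  1-110  10-10  1001-(✓)  101-0  1010-  110-1
size-2^2 implicants → -001-
Unchecked terms (primes): -001-, -0100, -1110, 00-00, 000-0, 1-011, 1-110, 10-10, 101-0, 1010-, 110-1
Minterm coverage:
  m2 ⊆ -001-,000-0
  m3 ⊆ -001- [E]
  m14 ⊆ -1110 [E]
  m19 ⊆ -001-,1-011
  m20 ⊆ -0100,101-0,1010-
  m21 ⊆ 1010- [E]
  m25 ⊆ 110-1 [E]
  m27 ⊆ 1-011,110-1
  m30 ⊆ -1110,1-110
E = {-001-, -1110, 1010-, 110-1}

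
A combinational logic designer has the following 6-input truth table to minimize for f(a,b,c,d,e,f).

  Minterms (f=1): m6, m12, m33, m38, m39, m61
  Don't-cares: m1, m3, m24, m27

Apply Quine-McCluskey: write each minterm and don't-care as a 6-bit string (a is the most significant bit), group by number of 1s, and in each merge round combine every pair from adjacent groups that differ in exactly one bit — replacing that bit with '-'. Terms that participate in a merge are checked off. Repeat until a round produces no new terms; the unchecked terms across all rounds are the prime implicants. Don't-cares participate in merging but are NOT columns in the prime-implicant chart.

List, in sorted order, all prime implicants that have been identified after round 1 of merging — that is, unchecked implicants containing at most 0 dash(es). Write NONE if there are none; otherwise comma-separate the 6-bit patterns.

001100, 011000, 011011, 111101

size-2^0 implicants → 000001(✓)  000011(✓)  000110(✓)  001100  011000  011011  100001(✓)  100110(✓)  100111(✓)  111101
size-2^1 implicants → -00001  -00110  0000-1  10011-
Unchecked terms (primes): -00001, -00110, 0000-1, 001100, 011000, 011011, 10011-, 111101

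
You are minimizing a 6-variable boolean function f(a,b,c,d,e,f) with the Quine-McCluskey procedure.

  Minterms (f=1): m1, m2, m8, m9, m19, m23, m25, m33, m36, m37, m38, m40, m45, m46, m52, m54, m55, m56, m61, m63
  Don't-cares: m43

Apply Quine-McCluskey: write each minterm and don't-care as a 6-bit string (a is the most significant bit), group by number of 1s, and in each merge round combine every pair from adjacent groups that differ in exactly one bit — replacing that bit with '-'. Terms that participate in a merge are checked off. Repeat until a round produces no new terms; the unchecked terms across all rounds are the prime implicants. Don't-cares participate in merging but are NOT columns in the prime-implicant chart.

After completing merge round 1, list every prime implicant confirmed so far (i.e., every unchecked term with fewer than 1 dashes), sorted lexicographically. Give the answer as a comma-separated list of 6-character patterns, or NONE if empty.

000010, 101011

size-2^0 implicants → 000001(✓)  000010  001000(✓)  001001(✓)  010011(✓)  010111(✓)  011001(✓)  100001(✓)  100100(✓)  100101(✓)  100110(✓)  101000(✓)  101011  101101(✓)  101110(✓)  110100(✓)  110110(✓)  110111(✓)  111000(✓)  111101(✓)  111111(✓)
size-2^1 implicants → -00001  -01000  -10111  0-1001  00-001  00100-  010-11  1-0100(✓)  1-0110(✓)  1-1000  1-1101  10-101  10-110  100-01  1001-0(✓)  10010-  11-111  1101-0(✓)  11011-  1111-1
size-2^2 implicants → 1-01-0
Unchecked terms (primes): -00001, -01000, -10111, 0-1001, 00-001, 000010, 00100-, 010-11, 1-01-0, 1-1000, 1-1101, 10-101, 10-110, 100-01, 10010-, 101011, 11-111, 11011-, 1111-1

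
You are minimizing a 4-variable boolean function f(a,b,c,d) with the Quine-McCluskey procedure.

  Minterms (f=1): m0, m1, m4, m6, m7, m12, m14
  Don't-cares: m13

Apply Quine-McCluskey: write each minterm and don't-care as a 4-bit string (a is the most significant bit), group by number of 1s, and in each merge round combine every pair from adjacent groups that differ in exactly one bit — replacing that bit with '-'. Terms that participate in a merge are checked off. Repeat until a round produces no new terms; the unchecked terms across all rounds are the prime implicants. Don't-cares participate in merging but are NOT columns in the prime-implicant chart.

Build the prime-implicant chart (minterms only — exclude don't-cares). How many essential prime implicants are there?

size-2^0 implicants → 0000(✓)  0001(✓)  0100(✓)  0110(✓)  0111(✓)  1100(✓)  1101(✓)  1110(✓)
size-2^1 implicants → -100(✓)  -110(✓)  0-00  000-  01-0(✓)  011-  11-0(✓)  110-
size-2^2 implicants → -1-0
Unchecked terms (primes): -1-0, 0-00, 000-, 011-, 110-
Minterm coverage:
  m0 ⊆ 0-00,000-
  m1 ⊆ 000- [E]
  m4 ⊆ -1-0,0-00
  m6 ⊆ -1-0,011-
  m7 ⊆ 011- [E]
  m12 ⊆ -1-0,110-
  m14 ⊆ -1-0 [E]
E = {-1-0, 000-, 011-}

3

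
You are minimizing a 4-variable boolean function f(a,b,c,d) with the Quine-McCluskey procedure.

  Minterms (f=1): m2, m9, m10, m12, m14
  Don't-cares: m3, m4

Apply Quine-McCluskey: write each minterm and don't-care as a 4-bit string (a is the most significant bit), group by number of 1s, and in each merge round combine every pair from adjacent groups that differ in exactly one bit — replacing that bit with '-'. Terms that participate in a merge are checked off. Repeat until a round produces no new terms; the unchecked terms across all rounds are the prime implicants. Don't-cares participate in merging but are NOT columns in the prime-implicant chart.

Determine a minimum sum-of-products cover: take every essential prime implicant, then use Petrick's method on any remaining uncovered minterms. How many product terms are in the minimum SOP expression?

size-2^0 implicants → 0010(✓)  0011(✓)  0100(✓)  1001  1010(✓)  1100(✓)  1110(✓)
size-2^1 implicants → -010  -100  001-  1-10  11-0
Unchecked terms (primes): -010, -100, 001-, 1-10, 1001, 11-0
Minterm coverage:
  m2 ⊆ -010,001-
  m9 ⊆ 1001 [E]
  m10 ⊆ -010,1-10
  m12 ⊆ -100,11-0
  m14 ⊆ 1-10,11-0
E = {1001}
Petrick residual → -010, 11-0
Cover = b'cd' + ab'c'd + abd'  |cover|=3

3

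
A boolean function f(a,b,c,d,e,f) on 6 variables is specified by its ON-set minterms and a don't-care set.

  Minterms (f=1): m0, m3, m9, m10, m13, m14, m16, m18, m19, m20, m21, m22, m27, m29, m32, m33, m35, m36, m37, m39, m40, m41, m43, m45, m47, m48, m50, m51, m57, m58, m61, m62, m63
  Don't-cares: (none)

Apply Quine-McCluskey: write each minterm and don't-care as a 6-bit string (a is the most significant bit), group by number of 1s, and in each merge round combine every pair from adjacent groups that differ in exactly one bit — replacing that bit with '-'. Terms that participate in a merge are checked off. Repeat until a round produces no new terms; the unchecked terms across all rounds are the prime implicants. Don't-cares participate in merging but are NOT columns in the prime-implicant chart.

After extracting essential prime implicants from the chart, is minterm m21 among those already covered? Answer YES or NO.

NO

Round 0: 000000✓ 000011✓ 001001✓ 001010✓ 001101✓ 001110✓ 010000✓ 010010✓ 010011✓ 010100✓ 010101✓ 010110✓ 011011✓ 011101✓ 100000✓ 100001✓ 100011✓ 100100✓ 100101✓ 100111✓ 101000✓ 101001✓ 101011✓ 101101✓ 101111✓ 110000✓ 110010✓ 110011✓ 111001✓ 111010✓ 111101✓ 111110✓ 111111✓
Round 1: -00000✓ -00011✓ -01001✓ -01101✓ -10000✓ -10010✓ -10011✓ -11101✓ 0-0000✓ 0-0011✓ 0-1101✓ 001-01✓ 001-10 01-011 01-101 010-00✓ 010-10✓ 0100-0✓ 01001-✓ 0101-0✓ 01010- 1-0000✓ 1-0011✓ 1-1001✓ 1-1101✓ 1-1111✓ 10-000✓ 10-001✓ 10-011✓ 10-101✓ 10-111✓ 100-00✓ 100-01✓ 100-11✓ 1000-1✓ 10000-✓ 1001-1✓ 10010-✓ 101-01✓ 101-11✓ 1010-1✓ 10100-✓ 1011-1✓ 11-010 1100-0✓ 11001-✓ 111-01✓ 111-10 1111-1✓ 11111-
Round 2: --0000 --0011 --1101 -01-01 -100-0 -1001- 010--0 1-1-01 1-11-1 10--01✓ 10--11✓ 10-0-1✓ 10-00- 10-1-1✓ 100--1✓ 100-0- 101--1✓
Round 3: 10---1
PIs = {--0000, --0011, --1101, -01-01, -100-0, -1001-, 001-10, 01-011, 01-101, 010--0, 01010-, 1-1-01, 1-11-1, 10---1, 10-00-, 100-0-, 11-010, 111-10, 11111-}
Coverage chart:
  m0: --0000 ←essential
  m3: --0011 ←essential
  m9: -01-01 ←essential
  m10: 001-10 ←essential
  m13: --1101,-01-01
  m14: 001-10 ←essential
  m16: --0000,-100-0,010--0
  m18: -100-0,-1001-,010--0
  m19: --0011,-1001-,01-011
  m20: 010--0,01010-
  m21: 01-101,01010-
  m22: 010--0 ←essential
  m27: 01-011 ←essential
  m29: --1101,01-101
  m32: --0000,10-00-,100-0-
  m33: 10---1,10-00-,100-0-
  m35: --0011,10---1
  m36: 100-0- ←essential
  m37: 10---1,100-0-
  m39: 10---1 ←essential
  m40: 10-00- ←essential
  m41: -01-01,1-1-01,10---1,10-00-
  m43: 10---1 ←essential
  m45: --1101,-01-01,1-1-01,1-11-1,10---1
  m47: 1-11-1,10---1
  m48: --0000,-100-0
  m50: -100-0,-1001-,11-010
  m51: --0011,-1001-
  m57: 1-1-01 ←essential
  m58: 11-010,111-10
  m61: --1101,1-1-01,1-11-1
  m62: 111-10,11111-
  m63: 1-11-1,11111-
Essential: --0000, --0011, -01-01, 001-10, 01-011, 010--0, 1-1-01, 10---1, 10-00-, 100-0-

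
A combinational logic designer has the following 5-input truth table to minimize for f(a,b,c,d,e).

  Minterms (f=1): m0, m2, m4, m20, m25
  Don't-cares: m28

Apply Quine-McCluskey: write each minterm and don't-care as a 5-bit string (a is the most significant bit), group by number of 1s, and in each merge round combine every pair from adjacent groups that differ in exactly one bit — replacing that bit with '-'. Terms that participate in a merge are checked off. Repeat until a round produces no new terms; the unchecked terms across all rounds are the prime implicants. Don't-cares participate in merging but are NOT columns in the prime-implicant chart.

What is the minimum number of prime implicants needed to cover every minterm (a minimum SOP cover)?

size-2^0 implicants → 00000(✓)  00010(✓)  00100(✓)  10100(✓)  11001  11100(✓)
size-2^1 implicants → -0100  00-00  000-0  1-100
Unchecked terms (primes): -0100, 00-00, 000-0, 1-100, 11001
Minterm coverage:
  m0 ⊆ 00-00,000-0
  m2 ⊆ 000-0 [E]
  m4 ⊆ -0100,00-00
  m20 ⊆ -0100,1-100
  m25 ⊆ 11001 [E]
E = {000-0, 11001}
Petrick residual → -0100
Cover = b'cd'e' + a'b'c'e' + abc'd'e  |cover|=3

3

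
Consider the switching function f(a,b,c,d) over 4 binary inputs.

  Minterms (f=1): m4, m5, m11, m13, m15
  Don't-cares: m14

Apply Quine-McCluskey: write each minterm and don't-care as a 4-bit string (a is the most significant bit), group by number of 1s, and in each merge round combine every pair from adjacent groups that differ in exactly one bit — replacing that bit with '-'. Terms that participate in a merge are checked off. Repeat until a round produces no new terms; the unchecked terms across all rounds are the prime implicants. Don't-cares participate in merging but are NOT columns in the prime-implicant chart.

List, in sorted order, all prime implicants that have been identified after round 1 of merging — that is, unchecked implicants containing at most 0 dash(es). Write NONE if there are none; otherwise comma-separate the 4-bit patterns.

NONE

Round 0: 0100✓ 0101✓ 1011✓ 1101✓ 1110✓ 1111✓
Round 1: -101 010- 1-11 11-1 111-
PIs = {-101, 010-, 1-11, 11-1, 111-}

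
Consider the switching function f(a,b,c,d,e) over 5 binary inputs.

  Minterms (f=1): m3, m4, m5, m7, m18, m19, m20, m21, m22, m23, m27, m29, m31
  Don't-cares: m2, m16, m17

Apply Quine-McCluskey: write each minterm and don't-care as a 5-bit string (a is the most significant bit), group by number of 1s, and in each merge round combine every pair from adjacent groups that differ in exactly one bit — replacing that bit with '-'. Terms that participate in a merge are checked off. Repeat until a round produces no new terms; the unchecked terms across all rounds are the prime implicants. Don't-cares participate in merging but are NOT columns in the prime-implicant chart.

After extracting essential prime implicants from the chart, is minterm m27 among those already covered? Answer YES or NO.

size-2^0 implicants → 00010(✓)  00011(✓)  00100(✓)  00101(✓)  00111(✓)  10000(✓)  10001(✓)  10010(✓)  10011(✓)  10100(✓)  10101(✓)  10110(✓)  10111(✓)  11011(✓)  11101(✓)  11111(✓)
size-2^1 implicants → -0010(✓)  -0011(✓)  -0100(✓)  -0101(✓)  -0111(✓)  00-11(✓)  0001-(✓)  001-1(✓)  0010-(✓)  1-011(✓)  1-101(✓)  1-111(✓)  10-00(✓)  10-01(✓)  10-10(✓)  10-11(✓)  100-0(✓)  100-1(✓)  1000-(✓)  1001-(✓)  101-0(✓)  101-1(✓)  1010-(✓)  1011-(✓)  11-11(✓)  111-1(✓)
size-2^2 implicants → -0-11  -001-  -01-1  -010-  1--11  1-1-1  10--0(✓)  10--1(✓)  10-0-(✓)  10-1-(✓)  100--(✓)  101--(✓)
size-2^3 implicants → 10---
Unchecked terms (primes): -0-11, -001-, -01-1, -010-, 1--11, 1-1-1, 10---
Minterm coverage:
  m3 ⊆ -0-11,-001-
  m4 ⊆ -010- [E]
  m5 ⊆ -01-1,-010-
  m7 ⊆ -0-11,-01-1
  m18 ⊆ -001-,10---
  m19 ⊆ -0-11,-001-,1--11,10---
  m20 ⊆ -010-,10---
  m21 ⊆ -01-1,-010-,1-1-1,10---
  m22 ⊆ 10--- [E]
  m23 ⊆ -0-11,-01-1,1--11,1-1-1,10---
  m27 ⊆ 1--11 [E]
  m29 ⊆ 1-1-1 [E]
  m31 ⊆ 1--11,1-1-1
E = {-010-, 1--11, 1-1-1, 10---}

YES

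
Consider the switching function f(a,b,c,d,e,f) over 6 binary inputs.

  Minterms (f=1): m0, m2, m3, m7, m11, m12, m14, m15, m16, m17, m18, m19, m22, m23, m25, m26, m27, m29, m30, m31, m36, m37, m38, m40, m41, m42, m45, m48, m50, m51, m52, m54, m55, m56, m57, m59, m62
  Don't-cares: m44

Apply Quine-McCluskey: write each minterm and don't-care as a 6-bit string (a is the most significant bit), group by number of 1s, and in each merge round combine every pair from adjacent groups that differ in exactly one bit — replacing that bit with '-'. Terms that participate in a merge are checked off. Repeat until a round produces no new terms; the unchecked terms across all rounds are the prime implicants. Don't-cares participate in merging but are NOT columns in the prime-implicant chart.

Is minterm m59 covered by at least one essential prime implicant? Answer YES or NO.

NO

size-2^0 implicants → 000000(✓)  000010(✓)  000011(✓)  000111(✓)  001011(✓)  001100(✓)  001110(✓)  001111(✓)  010000(✓)  010001(✓)  010010(✓)  010011(✓)  010110(✓)  010111(✓)  011001(✓)  011010(✓)  011011(✓)  011101(✓)  011110(✓)  011111(✓)  100100(✓)  100101(✓)  100110(✓)  101000(✓)  101001(✓)  101010(✓)  101100(✓)  101101(✓)  110000(✓)  110010(✓)  110011(✓)  110100(✓)  110110(✓)  110111(✓)  111000(✓)  111001(✓)  111011(✓)  111110(✓)
size-2^1 implicants → -01100  -10000(✓)  -10010(✓)  -10011(✓)  -10110(✓)  -10111(✓)  -11001(✓)  -11011(✓)  -11110(✓)  0-0000(✓)  0-0010(✓)  0-0011(✓)  0-0111(✓)  0-1011(✓)  0-1110(✓)  0-1111(✓)  00-011(✓)  00-111(✓)  000-11(✓)  0000-0(✓)  00001-(✓)  001-11(✓)  0011-0  00111-(✓)  01-001(✓)  01-010(✓)  01-011(✓)  01-110(✓)  01-111(✓)  010-10(✓)  010-11(✓)  0100-0(✓)  0100-1(✓)  01000-(✓)  01001-(✓)  01011-(✓)  011-01(✓)  011-10(✓)  011-11(✓)  0110-1(✓)  01101-(✓)  0111-1(✓)  01111-(✓)  1-0100(✓)  1-0110(✓)  1-1000(✓)  1-1001(✓)  10-100(✓)  10-101(✓)  1001-0(✓)  10010-(✓)  101-00(✓)  101-01(✓)  1010-0  10100-(✓)  10110-(✓)  11-000  11-011(✓)  11-110(✓)  110-00(✓)  110-10(✓)  110-11(✓)  1100-0(✓)  11001-(✓)  1101-0(✓)  11011-(✓)  1110-1(✓)  11100-(✓)
size-2^2 implicants → -1-011  -1-110  -10-10(✓)  -10-11(✓)  -100-0  -1001-(✓)  -1011-(✓)  -110-1  0--011(✓)  0--111(✓)  0-0-11(✓)  0-00-0  0-001-  0-1-11(✓)  0-111-  00--11(✓)  01--10(✓)  01--11(✓)  01-0-1  01-01-(✓)  01-11-(✓)  010-1-(✓)  0100--  011--1  011-1-(✓)  1-01-0  1-100-  10-10-  101-0-  110--0  110-1-(✓)
size-2^3 implicants → -10-1-  0---11  01--1-
Unchecked terms (primes): -01100, -1-011, -1-110, -10-1-, -100-0, -110-1, 0---11, 0-00-0, 0-001-, 0-111-, 0011-0, 01--1-, 01-0-1, 0100--, 011--1, 1-01-0, 1-100-, 10-10-, 101-0-, 1010-0, 11-000, 110--0
Minterm coverage:
  m0 ⊆ 0-00-0 [E]
  m2 ⊆ 0-00-0,0-001-
  m3 ⊆ 0---11,0-001-
  m7 ⊆ 0---11 [E]
  m11 ⊆ 0---11 [E]
  m12 ⊆ -01100,0011-0
  m14 ⊆ 0-111-,0011-0
  m15 ⊆ 0---11,0-111-
  m16 ⊆ -100-0,0-00-0,0100--
  m17 ⊆ 01-0-1,0100--
  m18 ⊆ -10-1-,-100-0,0-00-0,0-001-,01--1-,0100--
  m19 ⊆ -1-011,-10-1-,0---11,0-001-,01--1-,01-0-1,0100--
  m22 ⊆ -1-110,-10-1-,01--1-
  m23 ⊆ -10-1-,0---11,01--1-
  m25 ⊆ -110-1,01-0-1,011--1
  m26 ⊆ 01--1- [E]
  m27 ⊆ -1-011,-110-1,0---11,01--1-,01-0-1,011--1
  m29 ⊆ 011--1 [E]
  m30 ⊆ -1-110,0-111-,01--1-
  m31 ⊆ 0---11,0-111-,01--1-,011--1
  m36 ⊆ 1-01-0,10-10-
  m37 ⊆ 10-10- [E]
  m38 ⊆ 1-01-0 [E]
  m40 ⊆ 1-100-,101-0-,1010-0
  m41 ⊆ 1-100-,101-0-
  m42 ⊆ 1010-0 [E]
  m45 ⊆ 10-10-,101-0-
  m48 ⊆ -100-0,11-000,110--0
  m50 ⊆ -10-1-,-100-0,110--0
  m51 ⊆ -1-011,-10-1-
  m52 ⊆ 1-01-0,110--0
  m54 ⊆ -1-110,-10-1-,1-01-0,110--0
  m55 ⊆ -10-1- [E]
  m56 ⊆ 1-100-,11-000
  m57 ⊆ -110-1,1-100-
  m59 ⊆ -1-011,-110-1
  m62 ⊆ -1-110 [E]
E = {-1-110, -10-1-, 0---11, 0-00-0, 01--1-, 011--1, 1-01-0, 10-10-, 1010-0}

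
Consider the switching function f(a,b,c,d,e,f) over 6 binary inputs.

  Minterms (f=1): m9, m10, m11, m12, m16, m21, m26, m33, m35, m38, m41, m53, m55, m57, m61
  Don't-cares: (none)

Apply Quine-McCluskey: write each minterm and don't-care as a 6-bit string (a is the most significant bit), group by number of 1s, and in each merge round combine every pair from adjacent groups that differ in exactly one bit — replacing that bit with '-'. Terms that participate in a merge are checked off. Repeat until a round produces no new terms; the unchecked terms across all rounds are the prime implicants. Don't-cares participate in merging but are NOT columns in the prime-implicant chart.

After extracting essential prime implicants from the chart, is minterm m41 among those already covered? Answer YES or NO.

NO

[col 0] 001001*, 001010*, 001011*, 001100, 010000, 010101*, 011010*, 100001*, 100011*, 100110, 101001*, 110101*, 110111*, 111001*, 111101*
[col 1] -01001, -10101, 0-1010, 0010-1, 00101-, 1-1001, 10-001, 1000-1, 11-101, 1101-1, 111-01
Prime implicants: -01001, -10101, 0-1010, 0010-1, 00101-, 001100, 010000, 1-1001, 10-001, 1000-1, 100110, 11-101, 1101-1, 111-01
PI chart (minterm → PIs covering it):
  9 | -01001,0010-1
  10 | 0-1010,00101-
  11 | 0010-1,00101-
  12 | 001100  (sole → essential)
  16 | 010000  (sole → essential)
  21 | -10101  (sole → essential)
  26 | 0-1010  (sole → essential)
  33 | 10-001,1000-1
  35 | 1000-1  (sole → essential)
  38 | 100110  (sole → essential)
  41 | -01001,1-1001,10-001
  53 | -10101,11-101,1101-1
  55 | 1101-1  (sole → essential)
  57 | 1-1001,111-01
  61 | 11-101,111-01
Essential prime implicants: -10101, 0-1010, 001100, 010000, 1000-1, 100110, 1101-1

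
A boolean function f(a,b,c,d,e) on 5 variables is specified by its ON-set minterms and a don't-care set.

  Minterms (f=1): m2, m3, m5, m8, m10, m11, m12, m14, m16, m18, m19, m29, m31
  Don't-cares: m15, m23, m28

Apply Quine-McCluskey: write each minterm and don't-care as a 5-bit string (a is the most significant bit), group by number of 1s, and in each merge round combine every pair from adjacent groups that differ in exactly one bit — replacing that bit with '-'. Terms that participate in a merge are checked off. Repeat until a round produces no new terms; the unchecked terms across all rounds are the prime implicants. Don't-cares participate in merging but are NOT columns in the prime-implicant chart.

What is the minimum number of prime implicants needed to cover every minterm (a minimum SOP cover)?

Round 0: 00010✓ 00011✓ 00101 01000✓ 01010✓ 01011✓ 01100✓ 01110✓ 01111✓ 10000✓ 10010✓ 10011✓ 10111✓ 11100✓ 11101✓ 11111✓
Round 1: -0010✓ -0011✓ -1100 -1111 0-010✓ 0-011✓ 0001-✓ 01-00✓ 01-10✓ 01-11✓ 010-0✓ 0101-✓ 011-0✓ 0111-✓ 1-111 10-11 100-0 1001-✓ 111-1 1110-
Round 2: -001- 0-01- 01--0 01-1-
PIs = {-001-, -1100, -1111, 0-01-, 00101, 01--0, 01-1-, 1-111, 10-11, 100-0, 111-1, 1110-}
Coverage chart:
  m2: -001-,0-01-
  m3: -001-,0-01-
  m5: 00101 ←essential
  m8: 01--0 ←essential
  m10: 0-01-,01--0,01-1-
  m11: 0-01-,01-1-
  m12: -1100,01--0
  m14: 01--0,01-1-
  m16: 100-0 ←essential
  m18: -001-,100-0
  m19: -001-,10-11
  m29: 111-1,1110-
  m31: -1111,1-111,111-1
Essential: 00101, 01--0, 100-0
Petrick residual → -001-, 0-01-, 111-1
Min cover (6 terms): b'c'd + a'c'd + a'b'cd'e + a'be' + ab'c'e' + abce

6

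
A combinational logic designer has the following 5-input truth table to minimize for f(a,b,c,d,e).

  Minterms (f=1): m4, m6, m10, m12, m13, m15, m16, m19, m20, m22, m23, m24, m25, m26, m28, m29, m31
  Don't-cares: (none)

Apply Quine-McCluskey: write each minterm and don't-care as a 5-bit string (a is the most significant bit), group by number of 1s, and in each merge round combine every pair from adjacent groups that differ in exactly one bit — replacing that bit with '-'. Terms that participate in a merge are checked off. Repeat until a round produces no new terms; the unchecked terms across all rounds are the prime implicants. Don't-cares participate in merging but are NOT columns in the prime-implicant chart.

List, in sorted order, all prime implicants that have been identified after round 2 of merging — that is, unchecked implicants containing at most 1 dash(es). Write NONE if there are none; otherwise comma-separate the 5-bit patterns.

-1010, 1-111, 10-11, 1011-, 110-0

Round 0: 00100✓ 00110✓ 01010✓ 01100✓ 01101✓ 01111✓ 10000✓ 10011✓ 10100✓ 10110✓ 10111✓ 11000✓ 11001✓ 11010✓ 11100✓ 11101✓ 11111✓
Round 1: -0100✓ -0110✓ -1010 -1100✓ -1101✓ -1111✓ 0-100✓ 001-0✓ 011-1✓ 0110-✓ 1-000✓ 1-100✓ 1-111 10-00✓ 10-11 101-0✓ 1011- 11-00✓ 11-01✓ 110-0 1100-✓ 111-1✓ 1110-✓
Round 2: --100 -01-0 -11-1 -110- 1--00 11-0-
PIs = {--100, -01-0, -1010, -11-1, -110-, 1--00, 1-111, 10-11, 1011-, 11-0-, 110-0}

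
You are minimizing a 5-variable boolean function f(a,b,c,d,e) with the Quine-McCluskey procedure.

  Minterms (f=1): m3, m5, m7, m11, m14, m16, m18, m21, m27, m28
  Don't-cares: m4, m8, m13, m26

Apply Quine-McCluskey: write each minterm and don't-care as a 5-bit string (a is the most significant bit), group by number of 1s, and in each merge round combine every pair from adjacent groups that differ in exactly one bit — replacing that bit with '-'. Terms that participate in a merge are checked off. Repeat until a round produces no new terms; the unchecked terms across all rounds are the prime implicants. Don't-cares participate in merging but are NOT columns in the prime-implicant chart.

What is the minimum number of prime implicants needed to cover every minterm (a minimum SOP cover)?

[col 0] 00011*, 00100*, 00101*, 00111*, 01000, 01011*, 01101*, 01110, 10000*, 10010*, 10101*, 11010*, 11011*, 11100
[col 1] -0101, -1011, 0-011, 0-101, 00-11, 001-1, 0010-, 1-010, 100-0, 1101-
Prime implicants: -0101, -1011, 0-011, 0-101, 00-11, 001-1, 0010-, 01000, 01110, 1-010, 100-0, 1101-, 11100
PI chart (minterm → PIs covering it):
  3 | 0-011,00-11
  5 | -0101,0-101,001-1,0010-
  7 | 00-11,001-1
  11 | -1011,0-011
  14 | 01110  (sole → essential)
  16 | 100-0  (sole → essential)
  18 | 1-010,100-0
  21 | -0101  (sole → essential)
  27 | -1011,1101-
  28 | 11100  (sole → essential)
Essential prime implicants: -0101, 01110, 100-0, 11100
Petrick residual → -1011, 00-11
Minimum SOP uses 6 PIs: b'cd'e + bc'de + a'b'de + a'bcde' + ab'c'e' + abcd'e'

6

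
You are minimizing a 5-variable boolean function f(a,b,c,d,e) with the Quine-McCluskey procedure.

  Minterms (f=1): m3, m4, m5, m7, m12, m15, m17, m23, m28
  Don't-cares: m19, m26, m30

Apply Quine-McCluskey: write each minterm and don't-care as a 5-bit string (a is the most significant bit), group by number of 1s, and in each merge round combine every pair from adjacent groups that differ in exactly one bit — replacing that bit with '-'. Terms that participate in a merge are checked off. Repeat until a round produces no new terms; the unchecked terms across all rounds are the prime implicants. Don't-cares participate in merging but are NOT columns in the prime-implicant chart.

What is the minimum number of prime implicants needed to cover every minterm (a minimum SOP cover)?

5

Round 0: 00011✓ 00100✓ 00101✓ 00111✓ 01100✓ 01111✓ 10001✓ 10011✓ 10111✓ 11010✓ 11100✓ 11110✓
Round 1: -0011✓ -0111✓ -1100 0-100 0-111 00-11✓ 001-1 0010- 10-11✓ 100-1 11-10 111-0
Round 2: -0-11
PIs = {-0-11, -1100, 0-100, 0-111, 001-1, 0010-, 100-1, 11-10, 111-0}
Coverage chart:
  m3: -0-11 ←essential
  m4: 0-100,0010-
  m5: 001-1,0010-
  m7: -0-11,0-111,001-1
  m12: -1100,0-100
  m15: 0-111 ←essential
  m17: 100-1 ←essential
  m23: -0-11 ←essential
  m28: -1100,111-0
Essential: -0-11, 0-111, 100-1
Petrick residual → -1100, 0010-
Min cover (5 terms): b'de + bcd'e' + a'cde + a'b'cd' + ab'c'e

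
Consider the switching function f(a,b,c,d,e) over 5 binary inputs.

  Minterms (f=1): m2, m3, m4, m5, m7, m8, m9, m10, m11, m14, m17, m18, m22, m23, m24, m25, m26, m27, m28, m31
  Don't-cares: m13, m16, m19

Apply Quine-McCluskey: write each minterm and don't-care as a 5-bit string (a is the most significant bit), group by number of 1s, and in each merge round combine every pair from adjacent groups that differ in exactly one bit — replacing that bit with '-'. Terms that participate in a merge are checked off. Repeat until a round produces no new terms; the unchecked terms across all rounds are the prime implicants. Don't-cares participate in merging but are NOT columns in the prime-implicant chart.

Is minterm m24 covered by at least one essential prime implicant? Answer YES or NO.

YES

size-2^0 implicants → 00010(✓)  00011(✓)  00100(✓)  00101(✓)  00111(✓)  01000(✓)  01001(✓)  01010(✓)  01011(✓)  01101(✓)  01110(✓)  10000(✓)  10001(✓)  10010(✓)  10011(✓)  10110(✓)  10111(✓)  11000(✓)  11001(✓)  11010(✓)  11011(✓)  11100(✓)  11111(✓)
size-2^1 implicants → -0010(✓)  -0011(✓)  -0111(✓)  -1000(✓)  -1001(✓)  -1010(✓)  -1011(✓)  0-010(✓)  0-011(✓)  0-101  00-11(✓)  0001-(✓)  001-1  0010-  01-01  01-10  010-0(✓)  010-1(✓)  0100-(✓)  0101-(✓)  1-000(✓)  1-001(✓)  1-010(✓)  1-011(✓)  1-111(✓)  10-10(✓)  10-11(✓)  100-0(✓)  100-1(✓)  1000-(✓)  1001-(✓)  1011-(✓)  11-00  11-11(✓)  110-0(✓)  110-1(✓)  1100-(✓)  1101-(✓)
size-2^2 implicants → --010(✓)  --011(✓)  -0-11  -001-(✓)  -10-0(✓)  -10-1(✓)  -100-(✓)  -101-(✓)  0-01-(✓)  010--(✓)  1--11  1-0-0(✓)  1-0-1(✓)  1-00-(✓)  1-01-(✓)  10-1-  100--(✓)  110--(✓)
size-2^3 implicants → --01-  -10--  1-0--
Unchecked terms (primes): --01-, -0-11, -10--, 0-101, 001-1, 0010-, 01-01, 01-10, 1--11, 1-0--, 10-1-, 11-00
Minterm coverage:
  m2 ⊆ --01- [E]
  m3 ⊆ --01-,-0-11
  m4 ⊆ 0010- [E]
  m5 ⊆ 0-101,001-1,0010-
  m7 ⊆ -0-11,001-1
  m8 ⊆ -10-- [E]
  m9 ⊆ -10--,01-01
  m10 ⊆ --01-,-10--,01-10
  m11 ⊆ --01-,-10--
  m14 ⊆ 01-10 [E]
  m17 ⊆ 1-0-- [E]
  m18 ⊆ --01-,1-0--,10-1-
  m22 ⊆ 10-1- [E]
  m23 ⊆ -0-11,1--11,10-1-
  m24 ⊆ -10--,1-0--,11-00
  m25 ⊆ -10--,1-0--
  m26 ⊆ --01-,-10--,1-0--
  m27 ⊆ --01-,-10--,1--11,1-0--
  m28 ⊆ 11-00 [E]
  m31 ⊆ 1--11 [E]
E = {--01-, -10--, 0010-, 01-10, 1--11, 1-0--, 10-1-, 11-00}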